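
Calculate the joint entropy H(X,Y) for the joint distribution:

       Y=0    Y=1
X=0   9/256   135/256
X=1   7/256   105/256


H(X,Y) = -Σ p(x,y) log₂ p(x,y)
  p(0,0)=9/256: -0.0352 × log₂(0.0352) = 0.1698
  p(0,1)=135/256: -0.5273 × log₂(0.5273) = 0.4868
  p(1,0)=7/256: -0.0273 × log₂(0.0273) = 0.1420
  p(1,1)=105/256: -0.4102 × log₂(0.4102) = 0.5274
H(X,Y) = 1.3260 bits


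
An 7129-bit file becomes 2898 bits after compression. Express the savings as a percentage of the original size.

Space savings = (1 - Compressed/Original) × 100%
= (1 - 2898/7129) × 100%
= 59.35%


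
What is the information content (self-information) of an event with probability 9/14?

Information content I(x) = -log₂(p(x))
I = -log₂(9/14) = -log₂(0.6429)
I = 0.6374 bits


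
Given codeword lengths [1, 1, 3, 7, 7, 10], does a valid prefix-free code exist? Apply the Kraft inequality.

Kraft inequality: Σ 2^(-l_i) ≤ 1 for prefix-free code
Calculating: 2^(-1) + 2^(-1) + 2^(-3) + 2^(-7) + 2^(-7) + 2^(-10)
= 0.5 + 0.5 + 0.125 + 0.0078125 + 0.0078125 + 0.0009765625
= 1.1416
Since 1.1416 > 1, prefix-free code does not exist


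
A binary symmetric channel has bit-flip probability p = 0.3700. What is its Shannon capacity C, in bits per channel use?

For BSC with error probability p:
C = 1 - H(p) where H(p) is binary entropy
H(0.3700) = -0.3700 × log₂(0.3700) - 0.6300 × log₂(0.6300)
H(p) = 0.9507
C = 1 - 0.9507 = 0.0493 bits/use


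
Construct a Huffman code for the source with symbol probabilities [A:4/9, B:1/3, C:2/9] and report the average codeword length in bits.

Huffman tree construction:
Combine smallest probabilities repeatedly
Resulting codes:
  A: 0 (length 1)
  B: 11 (length 2)
  C: 10 (length 2)
Average length = Σ p(s) × length(s) = 1.5556 bits


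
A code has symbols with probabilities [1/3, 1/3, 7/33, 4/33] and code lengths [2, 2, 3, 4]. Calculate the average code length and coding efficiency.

Average length L = Σ p_i × l_i = 2.4545 bits
Entropy H = 1.9002 bits
Efficiency η = H/L × 100% = 77.41%


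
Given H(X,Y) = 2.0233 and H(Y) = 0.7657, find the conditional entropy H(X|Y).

Chain rule: H(X,Y) = H(X|Y) + H(Y)
H(X|Y) = H(X,Y) - H(Y) = 2.0233 - 0.7657 = 1.2576 bits


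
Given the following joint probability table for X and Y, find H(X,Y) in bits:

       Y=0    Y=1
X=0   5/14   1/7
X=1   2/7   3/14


H(X,Y) = -Σ p(x,y) log₂ p(x,y)
  p(0,0)=5/14: -0.3571 × log₂(0.3571) = 0.5305
  p(0,1)=1/7: -0.1429 × log₂(0.1429) = 0.4011
  p(1,0)=2/7: -0.2857 × log₂(0.2857) = 0.5164
  p(1,1)=3/14: -0.2143 × log₂(0.2143) = 0.4762
H(X,Y) = 1.9242 bits


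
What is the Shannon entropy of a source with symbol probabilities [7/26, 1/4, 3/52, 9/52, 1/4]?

H(X) = -Σ p(x) log₂ p(x)
  -7/26 × log₂(7/26) = 0.5097
  -1/4 × log₂(1/4) = 0.5000
  -3/52 × log₂(3/52) = 0.2374
  -9/52 × log₂(9/52) = 0.4380
  -1/4 × log₂(1/4) = 0.5000
H(X) = 2.1851 bits


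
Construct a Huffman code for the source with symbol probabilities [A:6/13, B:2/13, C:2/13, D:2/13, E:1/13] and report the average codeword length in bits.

Huffman tree construction:
Combine smallest probabilities repeatedly
Resulting codes:
  A: 0 (length 1)
  B: 101 (length 3)
  C: 110 (length 3)
  D: 111 (length 3)
  E: 100 (length 3)
Average length = Σ p(s) × length(s) = 2.0769 bits


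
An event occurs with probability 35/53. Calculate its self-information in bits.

Information content I(x) = -log₂(p(x))
I = -log₂(35/53) = -log₂(0.6604)
I = 0.5986 bits


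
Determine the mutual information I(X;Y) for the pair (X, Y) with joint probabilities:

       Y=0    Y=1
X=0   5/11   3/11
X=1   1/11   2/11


H(X) = 0.8454, H(Y) = 0.9940, H(X,Y) = 1.7899
I(X;Y) = H(X) + H(Y) - H(X,Y) = 0.0495 bits


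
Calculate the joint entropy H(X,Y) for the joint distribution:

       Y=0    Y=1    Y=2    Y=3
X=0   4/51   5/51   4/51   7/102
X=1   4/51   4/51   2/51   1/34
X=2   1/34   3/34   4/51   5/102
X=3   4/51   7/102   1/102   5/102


H(X,Y) = -Σ p(x,y) log₂ p(x,y)
  p(0,0)=4/51: -0.0784 × log₂(0.0784) = 0.2880
  p(0,1)=5/51: -0.0980 × log₂(0.0980) = 0.3285
  p(0,2)=4/51: -0.0784 × log₂(0.0784) = 0.2880
  p(0,3)=7/102: -0.0686 × log₂(0.0686) = 0.2652
  p(1,0)=4/51: -0.0784 × log₂(0.0784) = 0.2880
  p(1,1)=4/51: -0.0784 × log₂(0.0784) = 0.2880
  p(1,2)=2/51: -0.0392 × log₂(0.0392) = 0.1832
  p(1,3)=1/34: -0.0294 × log₂(0.0294) = 0.1496
  p(2,0)=1/34: -0.0294 × log₂(0.0294) = 0.1496
  p(2,1)=3/34: -0.0882 × log₂(0.0882) = 0.3090
  p(2,2)=4/51: -0.0784 × log₂(0.0784) = 0.2880
  p(2,3)=5/102: -0.0490 × log₂(0.0490) = 0.2133
  p(3,0)=4/51: -0.0784 × log₂(0.0784) = 0.2880
  p(3,1)=7/102: -0.0686 × log₂(0.0686) = 0.2652
  p(3,2)=1/102: -0.0098 × log₂(0.0098) = 0.0654
  p(3,3)=5/102: -0.0490 × log₂(0.0490) = 0.2133
H(X,Y) = 3.8707 bits


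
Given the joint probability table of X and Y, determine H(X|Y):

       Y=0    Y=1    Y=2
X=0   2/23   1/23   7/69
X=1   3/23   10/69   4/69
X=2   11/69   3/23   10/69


H(X|Y) = Σ_y p(y) H(X|Y=y)
  p(Y=0) = 26/69, H(X|Y=0) = 1.5430
  p(Y=1) = 22/69, H(X|Y=1) = 1.4365
  p(Y=2) = 7/23, H(X|Y=2) = 1.4937
H(X|Y) = 0.3768×1.5430 + 0.3188×1.4365 + 0.3043×1.4937 = 1.4941 bits


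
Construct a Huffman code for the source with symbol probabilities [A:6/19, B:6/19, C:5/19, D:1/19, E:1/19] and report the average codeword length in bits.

Huffman tree construction:
Combine smallest probabilities repeatedly
Resulting codes:
  A: 10 (length 2)
  B: 11 (length 2)
  C: 01 (length 2)
  D: 000 (length 3)
  E: 001 (length 3)
Average length = Σ p(s) × length(s) = 2.1053 bits


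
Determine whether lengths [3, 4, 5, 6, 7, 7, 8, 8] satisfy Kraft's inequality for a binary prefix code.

Kraft inequality: Σ 2^(-l_i) ≤ 1 for prefix-free code
Calculating: 2^(-3) + 2^(-4) + 2^(-5) + 2^(-6) + 2^(-7) + 2^(-7) + 2^(-8) + 2^(-8)
= 0.125 + 0.0625 + 0.03125 + 0.015625 + 0.0078125 + 0.0078125 + 0.00390625 + 0.00390625
= 0.2578
Since 0.2578 ≤ 1, prefix-free code exists


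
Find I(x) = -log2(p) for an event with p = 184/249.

Information content I(x) = -log₂(p(x))
I = -log₂(184/249) = -log₂(0.7390)
I = 0.4364 bits


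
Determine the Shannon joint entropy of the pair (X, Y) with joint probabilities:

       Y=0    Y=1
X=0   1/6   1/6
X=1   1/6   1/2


H(X,Y) = -Σ p(x,y) log₂ p(x,y)
  p(0,0)=1/6: -0.1667 × log₂(0.1667) = 0.4308
  p(0,1)=1/6: -0.1667 × log₂(0.1667) = 0.4308
  p(1,0)=1/6: -0.1667 × log₂(0.1667) = 0.4308
  p(1,1)=1/2: -0.5000 × log₂(0.5000) = 0.5000
H(X,Y) = 1.7925 bits


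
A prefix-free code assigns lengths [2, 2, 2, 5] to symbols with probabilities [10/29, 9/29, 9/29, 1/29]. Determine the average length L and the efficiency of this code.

Average length L = Σ p_i × l_i = 2.1034 bits
Entropy H = 1.7449 bits
Efficiency η = H/L × 100% = 82.96%


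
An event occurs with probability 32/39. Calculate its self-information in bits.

Information content I(x) = -log₂(p(x))
I = -log₂(32/39) = -log₂(0.8205)
I = 0.2854 bits


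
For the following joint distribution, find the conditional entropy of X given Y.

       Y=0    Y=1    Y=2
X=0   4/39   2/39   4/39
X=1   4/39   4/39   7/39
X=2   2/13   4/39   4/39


H(X|Y) = Σ_y p(y) H(X|Y=y)
  p(Y=0) = 14/39, H(X|Y=0) = 1.5567
  p(Y=1) = 10/39, H(X|Y=1) = 1.5219
  p(Y=2) = 5/13, H(X|Y=2) = 1.5301
H(X|Y) = 0.3590×1.5567 + 0.2564×1.5219 + 0.3846×1.5301 = 1.5375 bits


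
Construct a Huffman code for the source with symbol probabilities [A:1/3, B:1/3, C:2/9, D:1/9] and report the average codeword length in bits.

Huffman tree construction:
Combine smallest probabilities repeatedly
Resulting codes:
  A: 10 (length 2)
  B: 11 (length 2)
  C: 01 (length 2)
  D: 00 (length 2)
Average length = Σ p(s) × length(s) = 2.0000 bits


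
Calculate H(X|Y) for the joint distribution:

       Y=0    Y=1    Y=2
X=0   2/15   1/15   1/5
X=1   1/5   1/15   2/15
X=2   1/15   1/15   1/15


H(X|Y) = Σ_y p(y) H(X|Y=y)
  p(Y=0) = 2/5, H(X|Y=0) = 1.4591
  p(Y=1) = 1/5, H(X|Y=1) = 1.5850
  p(Y=2) = 2/5, H(X|Y=2) = 1.4591
H(X|Y) = 0.4000×1.4591 + 0.2000×1.5850 + 0.4000×1.4591 = 1.4843 bits


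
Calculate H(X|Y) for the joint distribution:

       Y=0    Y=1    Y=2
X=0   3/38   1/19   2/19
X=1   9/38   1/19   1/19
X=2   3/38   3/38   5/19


H(X|Y) = Σ_y p(y) H(X|Y=y)
  p(Y=0) = 15/38, H(X|Y=0) = 1.3710
  p(Y=1) = 7/38, H(X|Y=1) = 1.5567
  p(Y=2) = 8/19, H(X|Y=2) = 1.2988
H(X|Y) = 0.3947×1.3710 + 0.1842×1.5567 + 0.4211×1.2988 = 1.3748 bits


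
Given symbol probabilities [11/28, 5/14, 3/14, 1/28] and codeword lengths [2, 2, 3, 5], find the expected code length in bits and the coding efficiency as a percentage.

Average length L = Σ p_i × l_i = 2.3214 bits
Entropy H = 1.7080 bits
Efficiency η = H/L × 100% = 73.57%


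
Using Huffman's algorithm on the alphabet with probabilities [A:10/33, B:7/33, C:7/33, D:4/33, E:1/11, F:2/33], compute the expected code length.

Huffman tree construction:
Combine smallest probabilities repeatedly
Resulting codes:
  A: 11 (length 2)
  B: 00 (length 2)
  C: 01 (length 2)
  D: 100 (length 3)
  E: 1011 (length 4)
  F: 1010 (length 4)
Average length = Σ p(s) × length(s) = 2.4242 bits


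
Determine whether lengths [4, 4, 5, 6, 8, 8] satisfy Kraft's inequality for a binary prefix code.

Kraft inequality: Σ 2^(-l_i) ≤ 1 for prefix-free code
Calculating: 2^(-4) + 2^(-4) + 2^(-5) + 2^(-6) + 2^(-8) + 2^(-8)
= 0.0625 + 0.0625 + 0.03125 + 0.015625 + 0.00390625 + 0.00390625
= 0.1797
Since 0.1797 ≤ 1, prefix-free code exists


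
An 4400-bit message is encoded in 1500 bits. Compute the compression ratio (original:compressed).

Compression ratio = Original / Compressed
= 4400 / 1500 = 2.93:1


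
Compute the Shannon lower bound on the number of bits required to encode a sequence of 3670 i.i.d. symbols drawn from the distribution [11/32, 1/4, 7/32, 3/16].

Entropy H = 1.9620 bits/symbol
Minimum bits = H × n = 1.9620 × 3670
= 7200.65 bits


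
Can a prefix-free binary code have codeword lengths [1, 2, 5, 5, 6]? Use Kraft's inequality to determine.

Kraft inequality: Σ 2^(-l_i) ≤ 1 for prefix-free code
Calculating: 2^(-1) + 2^(-2) + 2^(-5) + 2^(-5) + 2^(-6)
= 0.5 + 0.25 + 0.03125 + 0.03125 + 0.015625
= 0.8281
Since 0.8281 ≤ 1, prefix-free code exists


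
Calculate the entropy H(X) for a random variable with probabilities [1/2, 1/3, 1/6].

H(X) = -Σ p(x) log₂ p(x)
  -1/2 × log₂(1/2) = 0.5000
  -1/3 × log₂(1/3) = 0.5283
  -1/6 × log₂(1/6) = 0.4308
H(X) = 1.4591 bits


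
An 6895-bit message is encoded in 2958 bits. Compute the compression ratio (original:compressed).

Compression ratio = Original / Compressed
= 6895 / 2958 = 2.33:1


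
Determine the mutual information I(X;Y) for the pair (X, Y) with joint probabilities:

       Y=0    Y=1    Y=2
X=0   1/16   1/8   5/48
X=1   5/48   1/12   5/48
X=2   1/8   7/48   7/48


H(X) = 1.5632, H(Y) = 1.5792, H(X,Y) = 3.1286
I(X;Y) = H(X) + H(Y) - H(X,Y) = 0.0138 bits


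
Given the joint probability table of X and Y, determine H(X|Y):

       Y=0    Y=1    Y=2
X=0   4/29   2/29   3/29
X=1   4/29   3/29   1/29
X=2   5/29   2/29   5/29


H(X|Y) = Σ_y p(y) H(X|Y=y)
  p(Y=0) = 13/29, H(X|Y=0) = 1.5766
  p(Y=1) = 7/29, H(X|Y=1) = 1.5567
  p(Y=2) = 9/29, H(X|Y=2) = 1.3516
H(X|Y) = 0.4483×1.5766 + 0.2414×1.5567 + 0.3103×1.3516 = 1.5020 bits


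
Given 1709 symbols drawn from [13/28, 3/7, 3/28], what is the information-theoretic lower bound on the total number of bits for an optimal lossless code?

Entropy H = 1.3831 bits/symbol
Minimum bits = H × n = 1.3831 × 1709
= 2363.66 bits


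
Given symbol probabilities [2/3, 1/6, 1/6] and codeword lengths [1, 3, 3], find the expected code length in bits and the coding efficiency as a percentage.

Average length L = Σ p_i × l_i = 1.6667 bits
Entropy H = 1.2516 bits
Efficiency η = H/L × 100% = 75.10%


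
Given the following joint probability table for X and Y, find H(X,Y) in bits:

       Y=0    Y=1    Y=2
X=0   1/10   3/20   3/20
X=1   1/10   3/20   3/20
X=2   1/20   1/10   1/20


H(X,Y) = -Σ p(x,y) log₂ p(x,y)
  p(0,0)=1/10: -0.1000 × log₂(0.1000) = 0.3322
  p(0,1)=3/20: -0.1500 × log₂(0.1500) = 0.4105
  p(0,2)=3/20: -0.1500 × log₂(0.1500) = 0.4105
  p(1,0)=1/10: -0.1000 × log₂(0.1000) = 0.3322
  p(1,1)=3/20: -0.1500 × log₂(0.1500) = 0.4105
  p(1,2)=3/20: -0.1500 × log₂(0.1500) = 0.4105
  p(2,0)=1/20: -0.0500 × log₂(0.0500) = 0.2161
  p(2,1)=1/10: -0.1000 × log₂(0.1000) = 0.3322
  p(2,2)=1/20: -0.0500 × log₂(0.0500) = 0.2161
H(X,Y) = 3.0710 bits


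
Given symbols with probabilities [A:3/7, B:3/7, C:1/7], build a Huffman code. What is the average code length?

Huffman tree construction:
Combine smallest probabilities repeatedly
Resulting codes:
  A: 11 (length 2)
  B: 0 (length 1)
  C: 10 (length 2)
Average length = Σ p(s) × length(s) = 1.5714 bits


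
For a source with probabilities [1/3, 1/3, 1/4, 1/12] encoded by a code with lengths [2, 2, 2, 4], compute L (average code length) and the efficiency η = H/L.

Average length L = Σ p_i × l_i = 2.1667 bits
Entropy H = 1.8554 bits
Efficiency η = H/L × 100% = 85.63%


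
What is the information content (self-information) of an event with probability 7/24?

Information content I(x) = -log₂(p(x))
I = -log₂(7/24) = -log₂(0.2917)
I = 1.7776 bits


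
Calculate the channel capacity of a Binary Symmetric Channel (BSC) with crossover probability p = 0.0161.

For BSC with error probability p:
C = 1 - H(p) where H(p) is binary entropy
H(0.0161) = -0.0161 × log₂(0.0161) - 0.9839 × log₂(0.9839)
H(p) = 0.1189
C = 1 - 0.1189 = 0.8811 bits/use


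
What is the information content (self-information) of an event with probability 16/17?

Information content I(x) = -log₂(p(x))
I = -log₂(16/17) = -log₂(0.9412)
I = 0.0875 bits


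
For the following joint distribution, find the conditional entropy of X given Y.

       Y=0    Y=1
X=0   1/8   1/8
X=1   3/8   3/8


H(X|Y) = Σ_y p(y) H(X|Y=y)
  p(Y=0) = 1/2, H(X|Y=0) = 0.8113
  p(Y=1) = 1/2, H(X|Y=1) = 0.8113
H(X|Y) = 0.5000×0.8113 + 0.5000×0.8113 = 0.8113 bits


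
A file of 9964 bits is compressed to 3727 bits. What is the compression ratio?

Compression ratio = Original / Compressed
= 9964 / 3727 = 2.67:1


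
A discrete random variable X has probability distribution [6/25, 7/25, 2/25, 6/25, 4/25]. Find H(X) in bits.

H(X) = -Σ p(x) log₂ p(x)
  -6/25 × log₂(6/25) = 0.4941
  -7/25 × log₂(7/25) = 0.5142
  -2/25 × log₂(2/25) = 0.2915
  -6/25 × log₂(6/25) = 0.4941
  -4/25 × log₂(4/25) = 0.4230
H(X) = 2.2170 bits


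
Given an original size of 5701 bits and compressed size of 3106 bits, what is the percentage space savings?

Space savings = (1 - Compressed/Original) × 100%
= (1 - 3106/5701) × 100%
= 45.52%


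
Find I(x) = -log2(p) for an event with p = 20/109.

Information content I(x) = -log₂(p(x))
I = -log₂(20/109) = -log₂(0.1835)
I = 2.4463 bits


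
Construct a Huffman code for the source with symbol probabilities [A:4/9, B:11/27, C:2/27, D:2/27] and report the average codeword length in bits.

Huffman tree construction:
Combine smallest probabilities repeatedly
Resulting codes:
  A: 0 (length 1)
  B: 11 (length 2)
  C: 100 (length 3)
  D: 101 (length 3)
Average length = Σ p(s) × length(s) = 1.7037 bits


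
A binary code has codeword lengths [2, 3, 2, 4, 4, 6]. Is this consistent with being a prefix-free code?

Kraft inequality: Σ 2^(-l_i) ≤ 1 for prefix-free code
Calculating: 2^(-2) + 2^(-3) + 2^(-2) + 2^(-4) + 2^(-4) + 2^(-6)
= 0.25 + 0.125 + 0.25 + 0.0625 + 0.0625 + 0.015625
= 0.7656
Since 0.7656 ≤ 1, prefix-free code exists


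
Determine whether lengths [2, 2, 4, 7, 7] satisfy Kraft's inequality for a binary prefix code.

Kraft inequality: Σ 2^(-l_i) ≤ 1 for prefix-free code
Calculating: 2^(-2) + 2^(-2) + 2^(-4) + 2^(-7) + 2^(-7)
= 0.25 + 0.25 + 0.0625 + 0.0078125 + 0.0078125
= 0.5781
Since 0.5781 ≤ 1, prefix-free code exists


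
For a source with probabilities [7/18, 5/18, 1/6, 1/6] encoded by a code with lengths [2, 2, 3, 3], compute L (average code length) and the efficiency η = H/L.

Average length L = Σ p_i × l_i = 2.3333 bits
Entropy H = 1.9049 bits
Efficiency η = H/L × 100% = 81.64%


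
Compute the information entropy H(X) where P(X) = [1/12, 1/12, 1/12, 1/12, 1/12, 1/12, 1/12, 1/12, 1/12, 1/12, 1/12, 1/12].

H(X) = -Σ p(x) log₂ p(x)
  -1/12 × log₂(1/12) = 0.2987
  -1/12 × log₂(1/12) = 0.2987
  -1/12 × log₂(1/12) = 0.2987
  -1/12 × log₂(1/12) = 0.2987
  -1/12 × log₂(1/12) = 0.2987
  -1/12 × log₂(1/12) = 0.2987
  -1/12 × log₂(1/12) = 0.2987
  -1/12 × log₂(1/12) = 0.2987
  -1/12 × log₂(1/12) = 0.2987
  -1/12 × log₂(1/12) = 0.2987
  -1/12 × log₂(1/12) = 0.2987
  -1/12 × log₂(1/12) = 0.2987
H(X) = 3.5850 bits


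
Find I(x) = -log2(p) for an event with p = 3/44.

Information content I(x) = -log₂(p(x))
I = -log₂(3/44) = -log₂(0.0682)
I = 3.8745 bits


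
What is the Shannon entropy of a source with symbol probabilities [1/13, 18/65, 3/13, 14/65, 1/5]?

H(X) = -Σ p(x) log₂ p(x)
  -1/13 × log₂(1/13) = 0.2846
  -18/65 × log₂(18/65) = 0.5130
  -3/13 × log₂(3/13) = 0.4882
  -14/65 × log₂(14/65) = 0.4771
  -1/5 × log₂(1/5) = 0.4644
H(X) = 2.2273 bits


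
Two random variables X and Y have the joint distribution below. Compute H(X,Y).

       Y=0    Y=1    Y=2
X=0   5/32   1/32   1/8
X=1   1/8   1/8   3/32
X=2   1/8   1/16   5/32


H(X,Y) = -Σ p(x,y) log₂ p(x,y)
  p(0,0)=5/32: -0.1562 × log₂(0.1562) = 0.4184
  p(0,1)=1/32: -0.0312 × log₂(0.0312) = 0.1562
  p(0,2)=1/8: -0.1250 × log₂(0.1250) = 0.3750
  p(1,0)=1/8: -0.1250 × log₂(0.1250) = 0.3750
  p(1,1)=1/8: -0.1250 × log₂(0.1250) = 0.3750
  p(1,2)=3/32: -0.0938 × log₂(0.0938) = 0.3202
  p(2,0)=1/8: -0.1250 × log₂(0.1250) = 0.3750
  p(2,1)=1/16: -0.0625 × log₂(0.0625) = 0.2500
  p(2,2)=5/32: -0.1562 × log₂(0.1562) = 0.4184
H(X,Y) = 3.0633 bits


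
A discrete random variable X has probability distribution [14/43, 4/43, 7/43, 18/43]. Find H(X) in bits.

H(X) = -Σ p(x) log₂ p(x)
  -14/43 × log₂(14/43) = 0.5271
  -4/43 × log₂(4/43) = 0.3187
  -7/43 × log₂(7/43) = 0.4263
  -18/43 × log₂(18/43) = 0.5259
H(X) = 1.7981 bits


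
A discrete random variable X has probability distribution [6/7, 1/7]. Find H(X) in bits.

H(X) = -Σ p(x) log₂ p(x)
  -6/7 × log₂(6/7) = 0.1906
  -1/7 × log₂(1/7) = 0.4011
H(X) = 0.5917 bits


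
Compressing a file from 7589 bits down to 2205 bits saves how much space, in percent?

Space savings = (1 - Compressed/Original) × 100%
= (1 - 2205/7589) × 100%
= 70.94%


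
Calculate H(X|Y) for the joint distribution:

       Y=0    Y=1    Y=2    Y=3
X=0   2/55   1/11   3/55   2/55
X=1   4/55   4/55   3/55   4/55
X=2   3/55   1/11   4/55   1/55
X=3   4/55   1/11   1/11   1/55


H(X|Y) = Σ_y p(y) H(X|Y=y)
  p(Y=0) = 13/55, H(X|Y=0) = 1.9501
  p(Y=1) = 19/55, H(X|Y=1) = 1.9938
  p(Y=2) = 3/11, H(X|Y=2) = 1.9656
  p(Y=3) = 8/55, H(X|Y=3) = 1.7500
H(X|Y) = 0.2364×1.9501 + 0.3455×1.9938 + 0.2727×1.9656 + 0.1455×1.7500 = 1.9403 bits


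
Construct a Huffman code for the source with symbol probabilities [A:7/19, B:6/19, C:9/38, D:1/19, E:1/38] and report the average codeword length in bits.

Huffman tree construction:
Combine smallest probabilities repeatedly
Resulting codes:
  A: 0 (length 1)
  B: 10 (length 2)
  C: 111 (length 3)
  D: 1101 (length 4)
  E: 1100 (length 4)
Average length = Σ p(s) × length(s) = 2.0263 bits


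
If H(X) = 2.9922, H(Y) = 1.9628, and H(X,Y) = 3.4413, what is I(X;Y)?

I(X;Y) = H(X) + H(Y) - H(X,Y)
I(X;Y) = 2.9922 + 1.9628 - 3.4413 = 1.5137 bits


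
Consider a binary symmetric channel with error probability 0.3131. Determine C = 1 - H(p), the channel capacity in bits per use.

For BSC with error probability p:
C = 1 - H(p) where H(p) is binary entropy
H(0.3131) = -0.3131 × log₂(0.3131) - 0.6869 × log₂(0.6869)
H(p) = 0.8967
C = 1 - 0.8967 = 0.1033 bits/use


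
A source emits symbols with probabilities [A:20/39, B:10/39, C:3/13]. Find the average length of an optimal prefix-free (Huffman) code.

Huffman tree construction:
Combine smallest probabilities repeatedly
Resulting codes:
  A: 1 (length 1)
  B: 01 (length 2)
  C: 00 (length 2)
Average length = Σ p(s) × length(s) = 1.4872 bits


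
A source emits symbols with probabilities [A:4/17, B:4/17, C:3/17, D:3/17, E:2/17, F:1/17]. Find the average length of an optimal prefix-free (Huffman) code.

Huffman tree construction:
Combine smallest probabilities repeatedly
Resulting codes:
  A: 01 (length 2)
  B: 10 (length 2)
  C: 110 (length 3)
  D: 111 (length 3)
  E: 001 (length 3)
  F: 000 (length 3)
Average length = Σ p(s) × length(s) = 2.5294 bits


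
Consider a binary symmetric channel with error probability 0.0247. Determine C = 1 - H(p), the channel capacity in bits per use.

For BSC with error probability p:
C = 1 - H(p) where H(p) is binary entropy
H(0.0247) = -0.0247 × log₂(0.0247) - 0.9753 × log₂(0.9753)
H(p) = 0.1671
C = 1 - 0.1671 = 0.8329 bits/use


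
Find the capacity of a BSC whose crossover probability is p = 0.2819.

For BSC with error probability p:
C = 1 - H(p) where H(p) is binary entropy
H(0.2819) = -0.2819 × log₂(0.2819) - 0.7181 × log₂(0.7181)
H(p) = 0.8580
C = 1 - 0.8580 = 0.1420 bits/use


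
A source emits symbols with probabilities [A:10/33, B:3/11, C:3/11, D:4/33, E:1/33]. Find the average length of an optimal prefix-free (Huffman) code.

Huffman tree construction:
Combine smallest probabilities repeatedly
Resulting codes:
  A: 11 (length 2)
  B: 01 (length 2)
  C: 10 (length 2)
  D: 001 (length 3)
  E: 000 (length 3)
Average length = Σ p(s) × length(s) = 2.1515 bits


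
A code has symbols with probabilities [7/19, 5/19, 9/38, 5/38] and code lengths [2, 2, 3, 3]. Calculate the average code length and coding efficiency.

Average length L = Σ p_i × l_i = 2.3684 bits
Entropy H = 1.9147 bits
Efficiency η = H/L × 100% = 80.84%


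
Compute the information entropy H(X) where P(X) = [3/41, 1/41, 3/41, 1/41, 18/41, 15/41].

H(X) = -Σ p(x) log₂ p(x)
  -3/41 × log₂(3/41) = 0.2760
  -1/41 × log₂(1/41) = 0.1307
  -3/41 × log₂(3/41) = 0.2760
  -1/41 × log₂(1/41) = 0.1307
  -18/41 × log₂(18/41) = 0.5214
  -15/41 × log₂(15/41) = 0.5307
H(X) = 1.8656 bits


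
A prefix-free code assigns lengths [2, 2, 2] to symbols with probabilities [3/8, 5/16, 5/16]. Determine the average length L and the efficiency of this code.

Average length L = Σ p_i × l_i = 2.0000 bits
Entropy H = 1.5794 bits
Efficiency η = H/L × 100% = 78.97%


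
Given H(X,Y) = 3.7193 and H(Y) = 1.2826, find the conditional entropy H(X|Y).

Chain rule: H(X,Y) = H(X|Y) + H(Y)
H(X|Y) = H(X,Y) - H(Y) = 3.7193 - 1.2826 = 2.4367 bits


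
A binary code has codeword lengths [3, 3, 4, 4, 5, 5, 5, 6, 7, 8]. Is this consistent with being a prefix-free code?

Kraft inequality: Σ 2^(-l_i) ≤ 1 for prefix-free code
Calculating: 2^(-3) + 2^(-3) + 2^(-4) + 2^(-4) + 2^(-5) + 2^(-5) + 2^(-5) + 2^(-6) + 2^(-7) + 2^(-8)
= 0.125 + 0.125 + 0.0625 + 0.0625 + 0.03125 + 0.03125 + 0.03125 + 0.015625 + 0.0078125 + 0.00390625
= 0.4961
Since 0.4961 ≤ 1, prefix-free code exists


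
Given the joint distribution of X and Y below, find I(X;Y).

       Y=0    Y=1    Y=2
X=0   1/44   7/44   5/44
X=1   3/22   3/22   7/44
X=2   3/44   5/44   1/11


H(X) = 1.5541, H(Y) = 1.5440, H(X,Y) = 3.0436
I(X;Y) = H(X) + H(Y) - H(X,Y) = 0.0545 bits


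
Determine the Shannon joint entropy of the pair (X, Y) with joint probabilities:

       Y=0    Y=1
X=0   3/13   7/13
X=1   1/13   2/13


H(X,Y) = -Σ p(x,y) log₂ p(x,y)
  p(0,0)=3/13: -0.2308 × log₂(0.2308) = 0.4882
  p(0,1)=7/13: -0.5385 × log₂(0.5385) = 0.4809
  p(1,0)=1/13: -0.0769 × log₂(0.0769) = 0.2846
  p(1,1)=2/13: -0.1538 × log₂(0.1538) = 0.4155
H(X,Y) = 1.6692 bits


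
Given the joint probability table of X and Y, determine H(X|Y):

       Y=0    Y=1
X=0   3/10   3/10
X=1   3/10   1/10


H(X|Y) = Σ_y p(y) H(X|Y=y)
  p(Y=0) = 3/5, H(X|Y=0) = 1.0000
  p(Y=1) = 2/5, H(X|Y=1) = 0.8113
H(X|Y) = 0.6000×1.0000 + 0.4000×0.8113 = 0.9245 bits


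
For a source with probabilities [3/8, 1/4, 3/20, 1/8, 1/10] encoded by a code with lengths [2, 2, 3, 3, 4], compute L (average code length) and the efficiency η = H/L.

Average length L = Σ p_i × l_i = 2.4750 bits
Entropy H = 2.1484 bits
Efficiency η = H/L × 100% = 86.80%


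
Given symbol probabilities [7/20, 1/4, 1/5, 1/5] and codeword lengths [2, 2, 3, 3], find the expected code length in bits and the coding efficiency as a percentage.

Average length L = Σ p_i × l_i = 2.4000 bits
Entropy H = 1.9589 bits
Efficiency η = H/L × 100% = 81.62%


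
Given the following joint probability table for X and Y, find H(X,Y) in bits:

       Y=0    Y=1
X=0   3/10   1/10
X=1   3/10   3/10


H(X,Y) = -Σ p(x,y) log₂ p(x,y)
  p(0,0)=3/10: -0.3000 × log₂(0.3000) = 0.5211
  p(0,1)=1/10: -0.1000 × log₂(0.1000) = 0.3322
  p(1,0)=3/10: -0.3000 × log₂(0.3000) = 0.5211
  p(1,1)=3/10: -0.3000 × log₂(0.3000) = 0.5211
H(X,Y) = 1.8955 bits


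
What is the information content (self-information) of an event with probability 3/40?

Information content I(x) = -log₂(p(x))
I = -log₂(3/40) = -log₂(0.0750)
I = 3.7370 bits


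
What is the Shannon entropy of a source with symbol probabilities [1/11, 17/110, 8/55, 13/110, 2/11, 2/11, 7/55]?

H(X) = -Σ p(x) log₂ p(x)
  -1/11 × log₂(1/11) = 0.3145
  -17/110 × log₂(17/110) = 0.4163
  -8/55 × log₂(8/55) = 0.4046
  -13/110 × log₂(13/110) = 0.3641
  -2/11 × log₂(2/11) = 0.4472
  -2/11 × log₂(2/11) = 0.4472
  -7/55 × log₂(7/55) = 0.3785
H(X) = 2.7723 bits


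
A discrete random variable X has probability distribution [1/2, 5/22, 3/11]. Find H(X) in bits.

H(X) = -Σ p(x) log₂ p(x)
  -1/2 × log₂(1/2) = 0.5000
  -5/22 × log₂(5/22) = 0.4858
  -3/11 × log₂(3/11) = 0.5112
H(X) = 1.4970 bits


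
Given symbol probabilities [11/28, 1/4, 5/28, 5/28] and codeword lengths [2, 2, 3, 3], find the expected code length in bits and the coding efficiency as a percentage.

Average length L = Σ p_i × l_i = 2.3571 bits
Entropy H = 1.9172 bits
Efficiency η = H/L × 100% = 81.34%


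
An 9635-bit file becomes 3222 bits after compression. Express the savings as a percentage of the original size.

Space savings = (1 - Compressed/Original) × 100%
= (1 - 3222/9635) × 100%
= 66.56%


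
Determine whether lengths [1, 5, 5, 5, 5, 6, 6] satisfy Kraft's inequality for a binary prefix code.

Kraft inequality: Σ 2^(-l_i) ≤ 1 for prefix-free code
Calculating: 2^(-1) + 2^(-5) + 2^(-5) + 2^(-5) + 2^(-5) + 2^(-6) + 2^(-6)
= 0.5 + 0.03125 + 0.03125 + 0.03125 + 0.03125 + 0.015625 + 0.015625
= 0.6562
Since 0.6562 ≤ 1, prefix-free code exists


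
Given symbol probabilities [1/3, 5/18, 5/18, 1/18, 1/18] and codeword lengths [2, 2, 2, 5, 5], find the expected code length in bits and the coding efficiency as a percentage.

Average length L = Σ p_i × l_i = 2.3333 bits
Entropy H = 2.0183 bits
Efficiency η = H/L × 100% = 86.50%


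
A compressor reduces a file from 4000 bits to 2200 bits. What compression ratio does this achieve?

Compression ratio = Original / Compressed
= 4000 / 2200 = 1.82:1


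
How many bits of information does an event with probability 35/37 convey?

Information content I(x) = -log₂(p(x))
I = -log₂(35/37) = -log₂(0.9459)
I = 0.0802 bits


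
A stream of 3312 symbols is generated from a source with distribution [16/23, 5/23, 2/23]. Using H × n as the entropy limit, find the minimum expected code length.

Entropy H = 1.1492 bits/symbol
Minimum bits = H × n = 1.1492 × 3312
= 3806.25 bits


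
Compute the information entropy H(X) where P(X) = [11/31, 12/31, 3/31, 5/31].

H(X) = -Σ p(x) log₂ p(x)
  -11/31 × log₂(11/31) = 0.5304
  -12/31 × log₂(12/31) = 0.5300
  -3/31 × log₂(3/31) = 0.3261
  -5/31 × log₂(5/31) = 0.4246
H(X) = 1.8110 bits


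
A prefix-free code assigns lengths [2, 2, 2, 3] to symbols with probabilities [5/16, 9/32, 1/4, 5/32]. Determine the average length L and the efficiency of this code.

Average length L = Σ p_i × l_i = 2.1562 bits
Entropy H = 1.9576 bits
Efficiency η = H/L × 100% = 90.79%


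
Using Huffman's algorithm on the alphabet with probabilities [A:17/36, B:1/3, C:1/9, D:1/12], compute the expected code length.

Huffman tree construction:
Combine smallest probabilities repeatedly
Resulting codes:
  A: 0 (length 1)
  B: 11 (length 2)
  C: 101 (length 3)
  D: 100 (length 3)
Average length = Σ p(s) × length(s) = 1.7222 bits


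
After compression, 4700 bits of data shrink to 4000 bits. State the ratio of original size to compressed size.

Compression ratio = Original / Compressed
= 4700 / 4000 = 1.18:1


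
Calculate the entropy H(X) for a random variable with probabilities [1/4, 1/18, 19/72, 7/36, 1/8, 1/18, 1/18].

H(X) = -Σ p(x) log₂ p(x)
  -1/4 × log₂(1/4) = 0.5000
  -1/18 × log₂(1/18) = 0.2317
  -19/72 × log₂(19/72) = 0.5072
  -7/36 × log₂(7/36) = 0.4594
  -1/8 × log₂(1/8) = 0.3750
  -1/18 × log₂(1/18) = 0.2317
  -1/18 × log₂(1/18) = 0.2317
H(X) = 2.5366 bits


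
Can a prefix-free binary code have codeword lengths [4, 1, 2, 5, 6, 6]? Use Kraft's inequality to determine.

Kraft inequality: Σ 2^(-l_i) ≤ 1 for prefix-free code
Calculating: 2^(-4) + 2^(-1) + 2^(-2) + 2^(-5) + 2^(-6) + 2^(-6)
= 0.0625 + 0.5 + 0.25 + 0.03125 + 0.015625 + 0.015625
= 0.8750
Since 0.8750 ≤ 1, prefix-free code exists


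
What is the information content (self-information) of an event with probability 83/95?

Information content I(x) = -log₂(p(x))
I = -log₂(83/95) = -log₂(0.8737)
I = 0.1948 bits


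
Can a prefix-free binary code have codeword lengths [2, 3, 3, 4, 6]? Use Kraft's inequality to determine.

Kraft inequality: Σ 2^(-l_i) ≤ 1 for prefix-free code
Calculating: 2^(-2) + 2^(-3) + 2^(-3) + 2^(-4) + 2^(-6)
= 0.25 + 0.125 + 0.125 + 0.0625 + 0.015625
= 0.5781
Since 0.5781 ≤ 1, prefix-free code exists


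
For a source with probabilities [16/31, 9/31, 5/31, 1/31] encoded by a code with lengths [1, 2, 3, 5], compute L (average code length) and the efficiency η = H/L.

Average length L = Σ p_i × l_i = 1.7419 bits
Entropy H = 1.5949 bits
Efficiency η = H/L × 100% = 91.56%


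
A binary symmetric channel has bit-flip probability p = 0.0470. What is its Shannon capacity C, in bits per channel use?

For BSC with error probability p:
C = 1 - H(p) where H(p) is binary entropy
H(0.0470) = -0.0470 × log₂(0.0470) - 0.9530 × log₂(0.9530)
H(p) = 0.2735
C = 1 - 0.2735 = 0.7265 bits/use


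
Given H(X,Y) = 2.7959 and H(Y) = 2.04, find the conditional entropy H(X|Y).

Chain rule: H(X,Y) = H(X|Y) + H(Y)
H(X|Y) = H(X,Y) - H(Y) = 2.7959 - 2.04 = 0.7559 bits


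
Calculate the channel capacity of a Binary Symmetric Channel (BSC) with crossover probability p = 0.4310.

For BSC with error probability p:
C = 1 - H(p) where H(p) is binary entropy
H(0.4310) = -0.4310 × log₂(0.4310) - 0.5690 × log₂(0.5690)
H(p) = 0.9862
C = 1 - 0.9862 = 0.0138 bits/use


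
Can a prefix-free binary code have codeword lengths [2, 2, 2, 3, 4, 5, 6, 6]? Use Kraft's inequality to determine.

Kraft inequality: Σ 2^(-l_i) ≤ 1 for prefix-free code
Calculating: 2^(-2) + 2^(-2) + 2^(-2) + 2^(-3) + 2^(-4) + 2^(-5) + 2^(-6) + 2^(-6)
= 0.25 + 0.25 + 0.25 + 0.125 + 0.0625 + 0.03125 + 0.015625 + 0.015625
= 1.0000
Since 1.0000 ≤ 1, prefix-free code exists


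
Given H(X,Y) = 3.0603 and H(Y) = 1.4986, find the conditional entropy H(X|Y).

Chain rule: H(X,Y) = H(X|Y) + H(Y)
H(X|Y) = H(X,Y) - H(Y) = 3.0603 - 1.4986 = 1.5617 bits


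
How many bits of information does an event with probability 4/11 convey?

Information content I(x) = -log₂(p(x))
I = -log₂(4/11) = -log₂(0.3636)
I = 1.4594 bits


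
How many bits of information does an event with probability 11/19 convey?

Information content I(x) = -log₂(p(x))
I = -log₂(11/19) = -log₂(0.5789)
I = 0.7885 bits


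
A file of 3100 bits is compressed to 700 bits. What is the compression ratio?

Compression ratio = Original / Compressed
= 3100 / 700 = 4.43:1


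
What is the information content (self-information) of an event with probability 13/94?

Information content I(x) = -log₂(p(x))
I = -log₂(13/94) = -log₂(0.1383)
I = 2.8541 bits


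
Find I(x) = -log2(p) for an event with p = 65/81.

Information content I(x) = -log₂(p(x))
I = -log₂(65/81) = -log₂(0.8025)
I = 0.3175 bits


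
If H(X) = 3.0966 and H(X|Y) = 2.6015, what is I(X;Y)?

I(X;Y) = H(X) - H(X|Y)
I(X;Y) = 3.0966 - 2.6015 = 0.4951 bits


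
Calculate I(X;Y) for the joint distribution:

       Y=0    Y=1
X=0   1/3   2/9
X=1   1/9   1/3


H(X) = 0.9911, H(Y) = 0.9911, H(X,Y) = 1.8911
I(X;Y) = H(X) + H(Y) - H(X,Y) = 0.0911 bits


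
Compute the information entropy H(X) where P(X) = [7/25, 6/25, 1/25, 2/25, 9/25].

H(X) = -Σ p(x) log₂ p(x)
  -7/25 × log₂(7/25) = 0.5142
  -6/25 × log₂(6/25) = 0.4941
  -1/25 × log₂(1/25) = 0.1858
  -2/25 × log₂(2/25) = 0.2915
  -9/25 × log₂(9/25) = 0.5306
H(X) = 2.0162 bits


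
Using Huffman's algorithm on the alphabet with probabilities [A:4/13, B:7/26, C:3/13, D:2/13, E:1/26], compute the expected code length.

Huffman tree construction:
Combine smallest probabilities repeatedly
Resulting codes:
  A: 11 (length 2)
  B: 10 (length 2)
  C: 01 (length 2)
  D: 001 (length 3)
  E: 000 (length 3)
Average length = Σ p(s) × length(s) = 2.1923 bits


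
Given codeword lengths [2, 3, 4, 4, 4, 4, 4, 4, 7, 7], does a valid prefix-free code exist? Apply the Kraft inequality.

Kraft inequality: Σ 2^(-l_i) ≤ 1 for prefix-free code
Calculating: 2^(-2) + 2^(-3) + 2^(-4) + 2^(-4) + 2^(-4) + 2^(-4) + 2^(-4) + 2^(-4) + 2^(-7) + 2^(-7)
= 0.25 + 0.125 + 0.0625 + 0.0625 + 0.0625 + 0.0625 + 0.0625 + 0.0625 + 0.0078125 + 0.0078125
= 0.7656
Since 0.7656 ≤ 1, prefix-free code exists


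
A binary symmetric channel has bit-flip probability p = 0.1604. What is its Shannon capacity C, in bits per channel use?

For BSC with error probability p:
C = 1 - H(p) where H(p) is binary entropy
H(0.1604) = -0.1604 × log₂(0.1604) - 0.8396 × log₂(0.8396)
H(p) = 0.6353
C = 1 - 0.6353 = 0.3647 bits/use


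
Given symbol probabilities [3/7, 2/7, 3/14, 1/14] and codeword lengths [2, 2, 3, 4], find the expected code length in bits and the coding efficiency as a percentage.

Average length L = Σ p_i × l_i = 2.3571 bits
Entropy H = 1.7885 bits
Efficiency η = H/L × 100% = 75.87%


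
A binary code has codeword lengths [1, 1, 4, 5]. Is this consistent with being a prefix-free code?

Kraft inequality: Σ 2^(-l_i) ≤ 1 for prefix-free code
Calculating: 2^(-1) + 2^(-1) + 2^(-4) + 2^(-5)
= 0.5 + 0.5 + 0.0625 + 0.03125
= 1.0938
Since 1.0938 > 1, prefix-free code does not exist


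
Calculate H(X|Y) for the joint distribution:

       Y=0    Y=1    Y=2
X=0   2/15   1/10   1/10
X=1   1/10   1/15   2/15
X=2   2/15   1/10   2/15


H(X|Y) = Σ_y p(y) H(X|Y=y)
  p(Y=0) = 11/30, H(X|Y=0) = 1.5726
  p(Y=1) = 4/15, H(X|Y=1) = 1.5613
  p(Y=2) = 11/30, H(X|Y=2) = 1.5726
H(X|Y) = 0.3667×1.5726 + 0.2667×1.5613 + 0.3667×1.5726 = 1.5696 bits


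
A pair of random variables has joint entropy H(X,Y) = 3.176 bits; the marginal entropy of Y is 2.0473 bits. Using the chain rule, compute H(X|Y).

Chain rule: H(X,Y) = H(X|Y) + H(Y)
H(X|Y) = H(X,Y) - H(Y) = 3.176 - 2.0473 = 1.1287 bits


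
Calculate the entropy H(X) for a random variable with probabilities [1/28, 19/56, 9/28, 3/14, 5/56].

H(X) = -Σ p(x) log₂ p(x)
  -1/28 × log₂(1/28) = 0.1717
  -19/56 × log₂(19/56) = 0.5291
  -9/28 × log₂(9/28) = 0.5263
  -3/14 × log₂(3/14) = 0.4762
  -5/56 × log₂(5/56) = 0.3112
H(X) = 2.0145 bits


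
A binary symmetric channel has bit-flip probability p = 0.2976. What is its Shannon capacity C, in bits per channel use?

For BSC with error probability p:
C = 1 - H(p) where H(p) is binary entropy
H(0.2976) = -0.2976 × log₂(0.2976) - 0.7024 × log₂(0.7024)
H(p) = 0.8783
C = 1 - 0.8783 = 0.1217 bits/use


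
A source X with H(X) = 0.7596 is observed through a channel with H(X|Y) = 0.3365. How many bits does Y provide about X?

I(X;Y) = H(X) - H(X|Y)
I(X;Y) = 0.7596 - 0.3365 = 0.4231 bits


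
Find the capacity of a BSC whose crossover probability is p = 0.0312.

For BSC with error probability p:
C = 1 - H(p) where H(p) is binary entropy
H(0.0312) = -0.0312 × log₂(0.0312) - 0.9688 × log₂(0.9688)
H(p) = 0.2004
C = 1 - 0.2004 = 0.7996 bits/use


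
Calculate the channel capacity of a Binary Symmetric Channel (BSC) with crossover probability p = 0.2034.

For BSC with error probability p:
C = 1 - H(p) where H(p) is binary entropy
H(0.2034) = -0.2034 × log₂(0.2034) - 0.7966 × log₂(0.7966)
H(p) = 0.7287
C = 1 - 0.7287 = 0.2713 bits/use


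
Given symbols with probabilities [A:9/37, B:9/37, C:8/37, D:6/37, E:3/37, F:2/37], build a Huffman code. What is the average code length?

Huffman tree construction:
Combine smallest probabilities repeatedly
Resulting codes:
  A: 01 (length 2)
  B: 10 (length 2)
  C: 00 (length 2)
  D: 111 (length 3)
  E: 1101 (length 4)
  F: 1100 (length 4)
Average length = Σ p(s) × length(s) = 2.4324 bits


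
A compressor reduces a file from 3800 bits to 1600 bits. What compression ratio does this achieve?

Compression ratio = Original / Compressed
= 3800 / 1600 = 2.38:1


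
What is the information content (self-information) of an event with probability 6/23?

Information content I(x) = -log₂(p(x))
I = -log₂(6/23) = -log₂(0.2609)
I = 1.9386 bits


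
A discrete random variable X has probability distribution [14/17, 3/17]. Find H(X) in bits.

H(X) = -Σ p(x) log₂ p(x)
  -14/17 × log₂(14/17) = 0.2307
  -3/17 × log₂(3/17) = 0.4416
H(X) = 0.6723 bits


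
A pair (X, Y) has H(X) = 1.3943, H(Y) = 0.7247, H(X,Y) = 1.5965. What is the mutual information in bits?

I(X;Y) = H(X) + H(Y) - H(X,Y)
I(X;Y) = 1.3943 + 0.7247 - 1.5965 = 0.5225 bits


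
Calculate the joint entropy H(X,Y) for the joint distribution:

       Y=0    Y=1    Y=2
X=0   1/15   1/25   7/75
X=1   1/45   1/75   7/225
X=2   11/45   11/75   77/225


H(X,Y) = -Σ p(x,y) log₂ p(x,y)
  p(0,0)=1/15: -0.0667 × log₂(0.0667) = 0.2605
  p(0,1)=1/25: -0.0400 × log₂(0.0400) = 0.1858
  p(0,2)=7/75: -0.0933 × log₂(0.0933) = 0.3193
  p(1,0)=1/45: -0.0222 × log₂(0.0222) = 0.1220
  p(1,1)=1/75: -0.0133 × log₂(0.0133) = 0.0831
  p(1,2)=7/225: -0.0311 × log₂(0.0311) = 0.1558
  p(2,0)=11/45: -0.2444 × log₂(0.2444) = 0.4968
  p(2,1)=11/75: -0.1467 × log₂(0.1467) = 0.4062
  p(2,2)=77/225: -0.3422 × log₂(0.3422) = 0.5294
H(X,Y) = 2.5588 bits


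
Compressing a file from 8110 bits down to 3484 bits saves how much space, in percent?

Space savings = (1 - Compressed/Original) × 100%
= (1 - 3484/8110) × 100%
= 57.04%


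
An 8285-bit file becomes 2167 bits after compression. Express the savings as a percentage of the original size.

Space savings = (1 - Compressed/Original) × 100%
= (1 - 2167/8285) × 100%
= 73.84%


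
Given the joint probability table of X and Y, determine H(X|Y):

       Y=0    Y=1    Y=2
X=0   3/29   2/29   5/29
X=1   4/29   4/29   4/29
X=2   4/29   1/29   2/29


H(X|Y) = Σ_y p(y) H(X|Y=y)
  p(Y=0) = 11/29, H(X|Y=0) = 1.5726
  p(Y=1) = 7/29, H(X|Y=1) = 1.3788
  p(Y=2) = 11/29, H(X|Y=2) = 1.4949
H(X|Y) = 0.3793×1.5726 + 0.2414×1.3788 + 0.3793×1.4949 = 1.4964 bits
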